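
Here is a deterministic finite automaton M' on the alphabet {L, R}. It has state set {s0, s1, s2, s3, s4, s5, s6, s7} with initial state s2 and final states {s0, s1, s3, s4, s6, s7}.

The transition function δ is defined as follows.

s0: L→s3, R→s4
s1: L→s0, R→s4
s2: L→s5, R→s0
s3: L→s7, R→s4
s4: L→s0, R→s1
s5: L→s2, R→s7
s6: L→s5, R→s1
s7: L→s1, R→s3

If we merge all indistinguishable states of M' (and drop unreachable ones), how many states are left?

First remove the unreachable states {s6}; 7 states remain.
Start with accepting vs non-accepting: {s0,s1,s3,s4,s7} | {s2,s5}.
No further refinement is possible. Final partition (2 blocks): {s0,s1,s3,s4,s7} | {s2,s5}.

2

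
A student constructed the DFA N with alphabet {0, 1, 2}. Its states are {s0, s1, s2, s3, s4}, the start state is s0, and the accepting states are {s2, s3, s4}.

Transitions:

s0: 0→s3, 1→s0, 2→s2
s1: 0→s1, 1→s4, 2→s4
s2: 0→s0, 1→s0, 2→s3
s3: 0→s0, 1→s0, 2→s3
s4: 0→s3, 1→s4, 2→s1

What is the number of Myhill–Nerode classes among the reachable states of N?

2

First remove the unreachable states {s1,s4}; 3 states remain.
Start with accepting vs non-accepting: {s2,s3} | {s0}.
The partition is now stable with 2 blocks: {s2,s3} | {s0}.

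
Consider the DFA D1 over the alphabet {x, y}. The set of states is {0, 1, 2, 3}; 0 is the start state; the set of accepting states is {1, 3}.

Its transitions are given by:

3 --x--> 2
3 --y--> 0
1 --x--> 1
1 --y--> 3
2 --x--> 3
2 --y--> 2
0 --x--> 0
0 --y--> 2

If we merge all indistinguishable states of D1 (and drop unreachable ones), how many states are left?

States {1} cannot be reached from the start state, so discard them.
P0 = {3} | {0,2}.
Split {0,2} by δ(·,x) → {0} and {2}.
The partition is now stable with 3 blocks: {3} | {0} | {2}.

3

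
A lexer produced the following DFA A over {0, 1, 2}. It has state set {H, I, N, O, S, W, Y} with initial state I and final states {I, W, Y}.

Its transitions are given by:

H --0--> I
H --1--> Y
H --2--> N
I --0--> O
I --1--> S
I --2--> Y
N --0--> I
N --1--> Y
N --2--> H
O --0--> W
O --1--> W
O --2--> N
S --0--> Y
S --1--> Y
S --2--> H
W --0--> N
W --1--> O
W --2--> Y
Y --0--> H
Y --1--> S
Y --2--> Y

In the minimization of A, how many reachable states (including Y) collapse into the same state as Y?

Every state is reachable, so we keep all 7.
Initial partition by acceptance: {I,W,Y} | {H,N,O,S}.
No further refinement is possible. Final partition (2 blocks): {I,W,Y} | {H,N,O,S}.
The equivalence class containing Y is {I,W,Y}, of size 3.

3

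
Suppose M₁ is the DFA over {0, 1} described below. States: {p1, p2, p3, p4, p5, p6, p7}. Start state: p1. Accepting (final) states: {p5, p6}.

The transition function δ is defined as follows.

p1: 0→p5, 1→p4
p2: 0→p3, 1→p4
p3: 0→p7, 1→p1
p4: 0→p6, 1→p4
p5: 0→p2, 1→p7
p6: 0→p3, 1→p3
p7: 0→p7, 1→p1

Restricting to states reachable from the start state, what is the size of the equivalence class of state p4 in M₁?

2

All states are reachable from the start state.
Start with accepting vs non-accepting: {p5,p6} | {p1,p2,p3,p4,p7}.
Refine {p1,p2,p3,p4,p7} on symbol 0: members go to different blocks, giving {p2,p3,p7} and {p1,p4}.
Stable partition: {p5,p6} | {p2,p3,p7} | {p1,p4} — 3 equivalence classes.
The equivalence class containing p4 is {p1,p4}, of size 2.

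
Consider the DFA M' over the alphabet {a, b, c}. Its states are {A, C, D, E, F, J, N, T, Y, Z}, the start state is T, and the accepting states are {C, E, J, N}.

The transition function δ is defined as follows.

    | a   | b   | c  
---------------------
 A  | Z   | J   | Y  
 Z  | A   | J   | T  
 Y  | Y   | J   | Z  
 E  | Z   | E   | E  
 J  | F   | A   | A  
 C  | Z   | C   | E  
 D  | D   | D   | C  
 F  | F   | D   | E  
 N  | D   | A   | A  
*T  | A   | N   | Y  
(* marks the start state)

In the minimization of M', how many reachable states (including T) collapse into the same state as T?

4

All states are reachable from the start state.
P0 = {C,E,J,N} | {A,D,F,T,Y,Z}.
Refine {C,E,J,N} on symbol b: members go to different blocks, giving {C,E} and {J,N}.
On input b, block {A,D,F,T,Y,Z} splits into {A,T,Y,Z} and {D,F}.
The partition is now stable with 4 blocks: {C,E} | {A,T,Y,Z} | {J,N} | {D,F}.
State T belongs to the block {A,T,Y,Z}, which has 4 states.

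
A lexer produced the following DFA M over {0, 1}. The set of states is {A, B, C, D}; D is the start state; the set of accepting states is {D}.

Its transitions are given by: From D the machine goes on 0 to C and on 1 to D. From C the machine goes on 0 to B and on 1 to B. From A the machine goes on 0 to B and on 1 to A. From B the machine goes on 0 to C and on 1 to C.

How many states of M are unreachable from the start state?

Starting at D and following transitions, the reachable set is {B, C, D}. That leaves A unreachable — 1 in total.

1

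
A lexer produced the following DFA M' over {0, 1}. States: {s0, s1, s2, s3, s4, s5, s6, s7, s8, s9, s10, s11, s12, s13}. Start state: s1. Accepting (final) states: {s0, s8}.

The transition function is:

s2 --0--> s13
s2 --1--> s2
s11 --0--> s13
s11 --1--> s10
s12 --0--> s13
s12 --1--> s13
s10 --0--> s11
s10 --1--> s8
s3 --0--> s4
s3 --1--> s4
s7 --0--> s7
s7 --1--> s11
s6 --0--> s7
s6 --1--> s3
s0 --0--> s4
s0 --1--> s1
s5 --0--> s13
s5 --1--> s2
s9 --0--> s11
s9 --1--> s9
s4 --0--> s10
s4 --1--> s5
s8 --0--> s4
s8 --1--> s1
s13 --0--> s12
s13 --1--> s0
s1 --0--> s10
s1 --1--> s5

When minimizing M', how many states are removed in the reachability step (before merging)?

BFS from s1 reaches {s0, s1, s2, s4, s5, s8, s10, s11, s12, s13}; the 4 state(s) s3, s6, s7, s9 are never visited.

4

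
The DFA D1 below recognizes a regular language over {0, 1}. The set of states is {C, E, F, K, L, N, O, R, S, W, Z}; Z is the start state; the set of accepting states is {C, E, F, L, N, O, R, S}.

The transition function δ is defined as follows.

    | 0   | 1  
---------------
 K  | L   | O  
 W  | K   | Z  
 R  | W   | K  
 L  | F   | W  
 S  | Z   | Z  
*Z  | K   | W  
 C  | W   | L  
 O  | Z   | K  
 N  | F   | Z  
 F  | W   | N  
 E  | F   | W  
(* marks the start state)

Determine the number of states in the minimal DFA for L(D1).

5

Reachable states from the start: {F,K,L,N,O,W,Z}. Unreachable: {C,E,R,S} — drop them.
Initial partition by acceptance: {F,L,N,O} | {K,W,Z}.
Refine {F,L,N,O} on symbol 0: members go to different blocks, giving {F,O} and {L,N}.
On input 1, block {F,O} splits into {F} and {O}.
Refine {K,W,Z} on symbol 0: members go to different blocks, giving {W,Z} and {K}.
No further refinement is possible. Final partition (5 blocks): {F} | {W,Z} | {L,N} | {O} | {K}.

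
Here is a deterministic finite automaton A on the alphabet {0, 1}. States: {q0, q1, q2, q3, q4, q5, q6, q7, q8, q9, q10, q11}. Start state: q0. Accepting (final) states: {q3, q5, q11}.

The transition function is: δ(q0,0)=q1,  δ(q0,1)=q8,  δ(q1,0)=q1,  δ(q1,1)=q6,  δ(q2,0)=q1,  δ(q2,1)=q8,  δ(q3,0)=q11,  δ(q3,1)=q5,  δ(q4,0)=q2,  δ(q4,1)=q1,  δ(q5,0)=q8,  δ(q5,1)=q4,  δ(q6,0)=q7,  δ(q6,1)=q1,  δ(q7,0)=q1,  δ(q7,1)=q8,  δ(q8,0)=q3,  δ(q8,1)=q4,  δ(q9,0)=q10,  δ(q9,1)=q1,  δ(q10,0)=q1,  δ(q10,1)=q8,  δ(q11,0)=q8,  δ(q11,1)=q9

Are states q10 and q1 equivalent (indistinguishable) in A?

Initial partition by acceptance: {q3,q5,q11} | {q0,q1,q2,q4,q6,q7,q8,q9,q10}.
On input 0, block {q3,q5,q11} splits into {q5,q11} and {q3}.
Refine {q0,q1,q2,q4,q6,q7,q8,q9,q10} on symbol 0: members go to different blocks, giving {q0,q1,q2,q4,q6,q7,q9,q10} and {q8}.
Refine {q0,q1,q2,q4,q6,q7,q9,q10} on symbol 1: members go to different blocks, giving {q0,q2,q7,q10} and {q1,q4,q6,q9}.
On input 0, block {q1,q4,q6,q9} splits into {q4,q6,q9} and {q1}.
Stable partition: {q5,q11} | {q0,q2,q7,q10} | {q3} | {q8} | {q4,q6,q9} | {q1} — 6 equivalence classes.
q10 and q1 end up in different blocks, so they are distinguishable. For instance, the string '10' is accepted from only q10.

No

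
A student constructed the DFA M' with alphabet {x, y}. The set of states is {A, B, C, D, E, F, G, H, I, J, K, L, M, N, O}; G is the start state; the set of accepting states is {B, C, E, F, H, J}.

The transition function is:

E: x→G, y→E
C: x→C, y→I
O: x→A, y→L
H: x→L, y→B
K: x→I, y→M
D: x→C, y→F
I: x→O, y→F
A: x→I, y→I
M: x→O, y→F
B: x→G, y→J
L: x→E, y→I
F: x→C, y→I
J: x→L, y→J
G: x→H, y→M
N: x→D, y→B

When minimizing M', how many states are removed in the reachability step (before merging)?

BFS from G reaches {A, B, C, E, F, G, H, I, J, L, M, O}; the 3 state(s) D, K, N are never visited.

3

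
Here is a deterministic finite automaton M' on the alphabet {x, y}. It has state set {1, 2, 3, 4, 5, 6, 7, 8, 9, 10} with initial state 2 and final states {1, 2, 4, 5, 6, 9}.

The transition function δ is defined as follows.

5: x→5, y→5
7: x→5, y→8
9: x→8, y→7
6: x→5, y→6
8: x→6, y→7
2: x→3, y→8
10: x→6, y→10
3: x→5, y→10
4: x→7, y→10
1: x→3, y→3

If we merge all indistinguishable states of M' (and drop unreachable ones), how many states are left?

First remove the unreachable states {1,4,9}; 7 states remain.
P0 = {2,5,6} | {3,7,8,10}.
Refine {2,5,6} on symbol x: members go to different blocks, giving {5,6} and {2}.
The partition is now stable with 3 blocks: {5,6} | {3,7,8,10} | {2}.

3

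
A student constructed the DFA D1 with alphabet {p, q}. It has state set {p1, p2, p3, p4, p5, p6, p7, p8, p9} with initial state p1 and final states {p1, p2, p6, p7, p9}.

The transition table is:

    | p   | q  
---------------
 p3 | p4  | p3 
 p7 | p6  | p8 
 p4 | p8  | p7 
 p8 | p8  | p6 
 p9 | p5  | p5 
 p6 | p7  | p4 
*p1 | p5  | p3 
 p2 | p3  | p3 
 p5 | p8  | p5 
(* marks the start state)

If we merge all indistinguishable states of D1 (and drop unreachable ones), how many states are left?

4

First remove the unreachable states {p2,p9}; 7 states remain.
P0 = {p1,p6,p7} | {p3,p4,p5,p8}.
Refine {p1,p6,p7} on symbol p: members go to different blocks, giving {p6,p7} and {p1}.
Split {p3,p4,p5,p8} by δ(·,q) → {p3,p5} and {p4,p8}.
The partition is now stable with 4 blocks: {p6,p7} | {p3,p5} | {p1} | {p4,p8}.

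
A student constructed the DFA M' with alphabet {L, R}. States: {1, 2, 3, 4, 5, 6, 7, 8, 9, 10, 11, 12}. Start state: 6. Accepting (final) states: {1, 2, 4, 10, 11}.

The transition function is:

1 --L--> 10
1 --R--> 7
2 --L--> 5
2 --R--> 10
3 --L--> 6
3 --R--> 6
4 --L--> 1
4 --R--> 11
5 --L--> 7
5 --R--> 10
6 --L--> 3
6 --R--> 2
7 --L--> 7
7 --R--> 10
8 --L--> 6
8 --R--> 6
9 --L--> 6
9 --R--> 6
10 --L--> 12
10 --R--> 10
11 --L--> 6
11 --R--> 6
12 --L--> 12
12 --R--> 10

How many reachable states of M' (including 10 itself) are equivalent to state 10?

Reachable states from the start: {2,3,5,6,7,10,12}. Unreachable: {1,4,8,9,11} — drop them.
Start with accepting vs non-accepting: {2,10} | {3,5,6,7,12}.
Split {3,5,6,7,12} by δ(·,R) → {5,6,7,12} and {3}.
Refine {5,6,7,12} on symbol L: members go to different blocks, giving {5,7,12} and {6}.
No further refinement is possible. Final partition (4 blocks): {2,10} | {5,7,12} | {3} | {6}.
The equivalence class containing 10 is {2,10}, of size 2.

2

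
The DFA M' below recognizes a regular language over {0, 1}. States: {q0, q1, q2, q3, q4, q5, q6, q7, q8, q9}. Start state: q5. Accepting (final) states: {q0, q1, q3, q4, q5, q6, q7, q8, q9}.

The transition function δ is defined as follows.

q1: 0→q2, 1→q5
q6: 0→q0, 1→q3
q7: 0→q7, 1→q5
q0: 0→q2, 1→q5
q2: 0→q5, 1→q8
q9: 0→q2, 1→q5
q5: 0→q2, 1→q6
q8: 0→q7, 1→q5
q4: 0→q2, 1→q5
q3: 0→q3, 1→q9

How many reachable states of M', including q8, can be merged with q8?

2

Reachable states from the start: {q0,q2,q3,q5,q6,q7,q8,q9}. Unreachable: {q1,q4} — drop them.
P0 = {q0,q3,q5,q6,q7,q8,q9} | {q2}.
On input 0, block {q0,q3,q5,q6,q7,q8,q9} splits into {q3,q6,q7,q8} and {q0,q5,q9}.
Refine {q3,q6,q7,q8} on symbol 0: members go to different blocks, giving {q3,q7,q8} and {q6}.
Refine {q0,q5,q9} on symbol 1: members go to different blocks, giving {q0,q9} and {q5}.
Split {q3,q7,q8} by δ(·,1) → {q7,q8} and {q3}.
No further refinement is possible. Final partition (6 blocks): {q7,q8} | {q2} | {q0,q9} | {q6} | {q5} | {q3}.
The equivalence class containing q8 is {q7,q8}, of size 2.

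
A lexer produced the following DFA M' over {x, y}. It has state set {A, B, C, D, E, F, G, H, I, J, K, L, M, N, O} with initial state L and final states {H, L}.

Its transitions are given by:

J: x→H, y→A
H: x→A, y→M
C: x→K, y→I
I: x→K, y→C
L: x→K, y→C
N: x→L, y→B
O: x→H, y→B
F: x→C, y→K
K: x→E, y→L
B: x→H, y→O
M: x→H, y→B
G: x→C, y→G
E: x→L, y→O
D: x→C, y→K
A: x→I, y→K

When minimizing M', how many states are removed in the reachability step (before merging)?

No path from L leads to D, F, G, J, N; the other 10 states are all reachable.

5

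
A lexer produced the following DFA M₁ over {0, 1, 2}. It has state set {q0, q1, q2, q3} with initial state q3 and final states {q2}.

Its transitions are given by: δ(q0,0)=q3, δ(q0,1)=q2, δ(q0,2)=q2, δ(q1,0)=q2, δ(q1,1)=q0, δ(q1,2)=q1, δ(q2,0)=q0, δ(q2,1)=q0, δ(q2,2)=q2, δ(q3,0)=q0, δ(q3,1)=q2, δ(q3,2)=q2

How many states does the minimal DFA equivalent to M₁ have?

2

First remove the unreachable states {q1}; 3 states remain.
P0 = {q2} | {q0,q3}.
No further refinement is possible. Final partition (2 blocks): {q2} | {q0,q3}.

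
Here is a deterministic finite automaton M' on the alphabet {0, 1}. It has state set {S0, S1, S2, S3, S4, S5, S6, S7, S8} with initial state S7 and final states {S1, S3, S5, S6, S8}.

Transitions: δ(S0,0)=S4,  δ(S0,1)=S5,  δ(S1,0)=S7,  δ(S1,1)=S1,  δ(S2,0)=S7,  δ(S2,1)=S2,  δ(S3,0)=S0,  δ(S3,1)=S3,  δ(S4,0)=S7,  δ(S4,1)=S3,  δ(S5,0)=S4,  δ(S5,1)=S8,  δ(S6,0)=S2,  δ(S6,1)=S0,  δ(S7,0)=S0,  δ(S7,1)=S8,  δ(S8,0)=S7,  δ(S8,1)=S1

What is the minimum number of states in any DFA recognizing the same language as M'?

Reachable states from the start: {S0,S1,S3,S4,S5,S7,S8}. Unreachable: {S2,S6} — drop them.
Initial partition by acceptance: {S1,S3,S5,S8} | {S0,S4,S7}.
No further refinement is possible. Final partition (2 blocks): {S1,S3,S5,S8} | {S0,S4,S7}.

2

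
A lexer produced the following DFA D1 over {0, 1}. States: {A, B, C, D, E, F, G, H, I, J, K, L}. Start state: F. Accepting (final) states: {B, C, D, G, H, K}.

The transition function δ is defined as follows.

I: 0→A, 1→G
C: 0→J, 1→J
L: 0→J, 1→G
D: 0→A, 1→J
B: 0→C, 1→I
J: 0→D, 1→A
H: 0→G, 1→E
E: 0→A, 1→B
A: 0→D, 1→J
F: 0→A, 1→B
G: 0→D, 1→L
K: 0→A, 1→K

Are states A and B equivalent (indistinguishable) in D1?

No

First remove the unreachable states {E,H,K}; 9 states remain.
Initial partition by acceptance: {B,C,D,G} | {A,F,I,J,L}.
Refine {B,C,D,G} on symbol 0: members go to different blocks, giving {B,G} and {C,D}.
Refine {A,F,I,J,L} on symbol 0: members go to different blocks, giving {F,I,L} and {A,J}.
No further refinement is possible. Final partition (4 blocks): {B,G} | {F,I,L} | {C,D} | {A,J}.
A and B end up in different blocks, so they are distinguishable. For instance, the string 'ε' is accepted from only B.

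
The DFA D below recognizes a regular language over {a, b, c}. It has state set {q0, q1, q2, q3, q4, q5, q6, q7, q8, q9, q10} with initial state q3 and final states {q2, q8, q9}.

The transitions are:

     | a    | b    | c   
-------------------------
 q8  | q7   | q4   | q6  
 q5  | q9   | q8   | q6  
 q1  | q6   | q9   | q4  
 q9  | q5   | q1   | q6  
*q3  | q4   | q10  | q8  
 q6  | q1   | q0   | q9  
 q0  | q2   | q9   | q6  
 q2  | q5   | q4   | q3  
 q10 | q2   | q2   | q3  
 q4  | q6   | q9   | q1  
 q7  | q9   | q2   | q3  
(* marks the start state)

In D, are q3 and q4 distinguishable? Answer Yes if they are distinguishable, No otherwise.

Start with accepting vs non-accepting: {q2,q8,q9} | {q0,q1,q3,q4,q5,q6,q7,q10}.
Refine {q0,q1,q3,q4,q5,q6,q7,q10} on symbol a: members go to different blocks, giving {q0,q5,q7,q10} and {q1,q3,q4,q6}.
Split {q1,q3,q4,q6} by δ(·,b) → {q1,q4} and {q3,q6}.
No further refinement is possible. Final partition (4 blocks): {q2,q8,q9} | {q0,q5,q7,q10} | {q1,q4} | {q3,q6}.
q3 and q4 end up in different blocks, so they are distinguishable. For instance, the string 'b' is accepted from only q4.

Yes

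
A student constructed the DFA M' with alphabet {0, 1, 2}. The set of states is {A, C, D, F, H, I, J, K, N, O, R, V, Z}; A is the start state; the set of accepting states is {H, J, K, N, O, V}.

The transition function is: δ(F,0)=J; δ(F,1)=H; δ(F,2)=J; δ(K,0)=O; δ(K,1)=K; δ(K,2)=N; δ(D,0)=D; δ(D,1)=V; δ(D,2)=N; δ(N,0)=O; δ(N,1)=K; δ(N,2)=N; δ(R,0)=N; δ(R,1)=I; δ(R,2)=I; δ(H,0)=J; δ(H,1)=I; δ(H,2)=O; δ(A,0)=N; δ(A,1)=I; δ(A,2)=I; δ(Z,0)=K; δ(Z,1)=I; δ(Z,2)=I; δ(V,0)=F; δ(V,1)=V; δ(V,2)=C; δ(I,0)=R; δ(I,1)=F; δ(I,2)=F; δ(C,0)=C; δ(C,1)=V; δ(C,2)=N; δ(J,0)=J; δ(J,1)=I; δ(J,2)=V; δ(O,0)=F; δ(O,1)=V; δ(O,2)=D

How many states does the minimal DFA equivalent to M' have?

Reachable states from the start: {A,C,D,F,H,I,J,K,N,O,R,V}. Unreachable: {Z} — drop them.
P0 = {H,J,K,N,O,V} | {A,C,D,F,I,R}.
Refine {H,J,K,N,O,V} on symbol 0: members go to different blocks, giving {H,J,K,N} and {O,V}.
Refine {H,J,K,N} on symbol 0: members go to different blocks, giving {H,J} and {K,N}.
Refine {A,C,D,F,I,R} on symbol 0: members go to different blocks, giving {C,D,I} and {A,R} and {F}.
On input 0, block {C,D,I} splits into {C,D} and {I}.
The partition is now stable with 7 blocks: {H,J} | {C,D} | {O,V} | {K,N} | {A,R} | {F} | {I}.

7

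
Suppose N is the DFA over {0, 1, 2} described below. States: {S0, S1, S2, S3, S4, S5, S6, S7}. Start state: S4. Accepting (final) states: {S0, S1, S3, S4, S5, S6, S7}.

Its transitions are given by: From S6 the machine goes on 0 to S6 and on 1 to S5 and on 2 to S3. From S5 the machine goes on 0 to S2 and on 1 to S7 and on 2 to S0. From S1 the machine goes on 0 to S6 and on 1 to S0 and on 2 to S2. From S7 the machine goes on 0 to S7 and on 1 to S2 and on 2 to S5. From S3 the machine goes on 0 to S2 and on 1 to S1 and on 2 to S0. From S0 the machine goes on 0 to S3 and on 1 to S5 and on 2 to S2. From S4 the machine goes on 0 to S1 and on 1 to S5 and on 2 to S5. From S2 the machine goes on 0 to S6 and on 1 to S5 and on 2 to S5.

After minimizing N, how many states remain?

8

P0 = {S0,S1,S3,S4,S5,S6,S7} | {S2}.
On input 0, block {S0,S1,S3,S4,S5,S6,S7} splits into {S0,S1,S4,S6,S7} and {S3,S5}.
On input 0, block {S0,S1,S4,S6,S7} splits into {S1,S4,S6,S7} and {S0}.
Refine {S1,S4,S6,S7} on symbol 1: members go to different blocks, giving {S4,S6} and {S1} and {S7}.
On input 0, block {S4,S6} splits into {S4} and {S6}.
Refine {S3,S5} on symbol 1: members go to different blocks, giving {S3} and {S5}.
The partition is now stable with 8 blocks: {S4} | {S2} | {S3} | {S0} | {S1} | {S7} | {S6} | {S5}.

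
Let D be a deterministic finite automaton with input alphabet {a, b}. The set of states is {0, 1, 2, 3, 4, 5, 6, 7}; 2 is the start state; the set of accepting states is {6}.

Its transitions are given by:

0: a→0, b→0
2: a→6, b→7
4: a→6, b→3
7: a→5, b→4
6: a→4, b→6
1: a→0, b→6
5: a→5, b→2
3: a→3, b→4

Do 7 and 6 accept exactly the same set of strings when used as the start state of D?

First remove the unreachable states {0,1}; 6 states remain.
Start with accepting vs non-accepting: {6} | {2,3,4,5,7}.
Split {2,3,4,5,7} by δ(·,a) → {3,5,7} and {2,4}.
No further refinement is possible. Final partition (3 blocks): {6} | {3,5,7} | {2,4}.
7 and 6 end up in different blocks, so they are distinguishable. For instance, the string 'ε' is accepted from only 6.

No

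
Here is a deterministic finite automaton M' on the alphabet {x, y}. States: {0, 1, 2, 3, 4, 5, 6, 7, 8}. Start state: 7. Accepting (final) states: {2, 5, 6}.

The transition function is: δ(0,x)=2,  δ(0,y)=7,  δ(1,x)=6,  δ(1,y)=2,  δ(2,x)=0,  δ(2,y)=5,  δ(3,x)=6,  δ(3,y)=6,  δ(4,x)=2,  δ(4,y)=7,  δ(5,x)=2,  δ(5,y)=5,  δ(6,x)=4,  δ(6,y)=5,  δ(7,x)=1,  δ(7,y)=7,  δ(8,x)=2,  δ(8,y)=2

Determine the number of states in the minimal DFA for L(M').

First remove the unreachable states {3,8}; 7 states remain.
Start with accepting vs non-accepting: {2,5,6} | {0,1,4,7}.
Refine {2,5,6} on symbol x: members go to different blocks, giving {2,6} and {5}.
Refine {0,1,4,7} on symbol x: members go to different blocks, giving {0,1,4} and {7}.
Refine {0,1,4} on symbol y: members go to different blocks, giving {0,4} and {1}.
The partition is now stable with 5 blocks: {2,6} | {0,4} | {5} | {7} | {1}.

5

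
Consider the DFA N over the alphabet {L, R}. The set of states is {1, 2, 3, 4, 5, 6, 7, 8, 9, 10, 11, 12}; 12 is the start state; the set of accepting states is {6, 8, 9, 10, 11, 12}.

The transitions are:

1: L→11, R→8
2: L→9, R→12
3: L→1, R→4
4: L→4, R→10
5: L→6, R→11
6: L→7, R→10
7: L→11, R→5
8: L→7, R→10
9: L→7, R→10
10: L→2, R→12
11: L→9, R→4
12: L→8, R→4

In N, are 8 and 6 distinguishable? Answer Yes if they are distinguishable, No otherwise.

States {1,3} cannot be reached from the start state, so discard them.
Start with accepting vs non-accepting: {6,8,9,10,11,12} | {2,4,5,7}.
On input L, block {6,8,9,10,11,12} splits into {6,8,9,10} and {11,12}.
Refine {6,8,9,10} on symbol R: members go to different blocks, giving {6,8,9} and {10}.
Split {2,4,5,7} by δ(·,L) → {2,5} and {4} and {7}.
No further refinement is possible. Final partition (6 blocks): {6,8,9} | {2,5} | {11,12} | {10} | {4} | {7}.
8 and 6 lie in the same block of the stable partition, so they are equivalent — no string distinguishes them.

No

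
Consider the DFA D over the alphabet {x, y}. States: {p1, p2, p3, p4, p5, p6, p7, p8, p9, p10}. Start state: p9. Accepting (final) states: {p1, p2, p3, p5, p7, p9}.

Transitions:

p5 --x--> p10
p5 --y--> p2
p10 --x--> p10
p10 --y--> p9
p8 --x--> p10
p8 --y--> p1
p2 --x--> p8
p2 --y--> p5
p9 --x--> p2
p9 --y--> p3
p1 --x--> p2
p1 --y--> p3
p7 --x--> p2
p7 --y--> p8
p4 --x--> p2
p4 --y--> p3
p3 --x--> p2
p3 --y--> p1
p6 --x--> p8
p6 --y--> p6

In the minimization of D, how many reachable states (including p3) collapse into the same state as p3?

3

States {p4,p6,p7} cannot be reached from the start state, so discard them.
P0 = {p1,p2,p3,p5,p9} | {p8,p10}.
Split {p1,p2,p3,p5,p9} by δ(·,x) → {p1,p3,p9} and {p2,p5}.
The partition is now stable with 3 blocks: {p1,p3,p9} | {p8,p10} | {p2,p5}.
State p3 belongs to the block {p1,p3,p9}, which has 3 states.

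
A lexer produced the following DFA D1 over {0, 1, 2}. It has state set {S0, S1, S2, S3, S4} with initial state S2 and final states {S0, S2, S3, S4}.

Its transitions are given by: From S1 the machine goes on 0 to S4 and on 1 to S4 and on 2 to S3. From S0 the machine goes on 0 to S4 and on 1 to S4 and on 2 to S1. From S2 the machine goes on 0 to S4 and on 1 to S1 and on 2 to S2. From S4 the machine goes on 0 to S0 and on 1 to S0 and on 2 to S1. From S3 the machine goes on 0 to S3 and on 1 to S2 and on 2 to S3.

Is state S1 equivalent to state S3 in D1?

All states are reachable from the start state.
Start with accepting vs non-accepting: {S0,S2,S3,S4} | {S1}.
Split {S0,S2,S3,S4} by δ(·,1) → {S0,S3,S4} and {S2}.
Split {S0,S3,S4} by δ(·,1) → {S0,S4} and {S3}.
No further refinement is possible. Final partition (4 blocks): {S0,S4} | {S1} | {S2} | {S3}.
S1 and S3 end up in different blocks, so they are distinguishable. For instance, the string 'ε' is accepted from only S3.

No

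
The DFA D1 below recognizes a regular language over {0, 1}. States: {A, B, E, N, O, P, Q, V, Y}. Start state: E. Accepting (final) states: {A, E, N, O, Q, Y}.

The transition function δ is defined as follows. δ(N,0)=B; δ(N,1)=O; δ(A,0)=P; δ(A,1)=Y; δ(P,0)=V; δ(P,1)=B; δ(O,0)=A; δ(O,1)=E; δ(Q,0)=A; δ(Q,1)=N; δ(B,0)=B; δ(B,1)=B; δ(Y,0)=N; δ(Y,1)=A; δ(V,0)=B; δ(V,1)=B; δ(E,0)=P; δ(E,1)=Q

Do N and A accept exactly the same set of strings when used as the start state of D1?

All states are reachable from the start state.
Start with accepting vs non-accepting: {A,E,N,O,Q,Y} | {B,P,V}.
Refine {A,E,N,O,Q,Y} on symbol 0: members go to different blocks, giving {O,Q,Y} and {A,E,N}.
Stable partition: {O,Q,Y} | {B,P,V} | {A,E,N} — 3 equivalence classes.
N and A lie in the same block of the stable partition, so they are equivalent — no string distinguishes them.

Yes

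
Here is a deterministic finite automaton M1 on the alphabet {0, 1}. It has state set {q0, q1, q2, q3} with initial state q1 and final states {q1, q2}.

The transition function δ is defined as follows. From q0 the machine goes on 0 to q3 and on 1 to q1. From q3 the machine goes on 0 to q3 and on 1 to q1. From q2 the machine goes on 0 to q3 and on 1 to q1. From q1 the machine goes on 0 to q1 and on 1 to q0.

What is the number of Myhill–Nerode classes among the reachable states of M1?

2

First remove the unreachable states {q2}; 3 states remain.
P0 = {q1} | {q0,q3}.
The partition is now stable with 2 blocks: {q1} | {q0,q3}.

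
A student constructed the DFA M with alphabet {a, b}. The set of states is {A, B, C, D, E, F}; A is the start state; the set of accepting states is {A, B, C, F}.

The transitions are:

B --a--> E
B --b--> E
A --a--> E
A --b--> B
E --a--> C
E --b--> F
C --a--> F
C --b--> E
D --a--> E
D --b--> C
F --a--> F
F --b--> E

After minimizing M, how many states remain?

4

Reachable states from the start: {A,B,C,E,F}. Unreachable: {D} — drop them.
P0 = {A,B,C,F} | {E}.
Split {A,B,C,F} by δ(·,a) → {A,B} and {C,F}.
On input b, block {A,B} splits into {A} and {B}.
Stable partition: {A} | {E} | {C,F} | {B} — 4 equivalence classes.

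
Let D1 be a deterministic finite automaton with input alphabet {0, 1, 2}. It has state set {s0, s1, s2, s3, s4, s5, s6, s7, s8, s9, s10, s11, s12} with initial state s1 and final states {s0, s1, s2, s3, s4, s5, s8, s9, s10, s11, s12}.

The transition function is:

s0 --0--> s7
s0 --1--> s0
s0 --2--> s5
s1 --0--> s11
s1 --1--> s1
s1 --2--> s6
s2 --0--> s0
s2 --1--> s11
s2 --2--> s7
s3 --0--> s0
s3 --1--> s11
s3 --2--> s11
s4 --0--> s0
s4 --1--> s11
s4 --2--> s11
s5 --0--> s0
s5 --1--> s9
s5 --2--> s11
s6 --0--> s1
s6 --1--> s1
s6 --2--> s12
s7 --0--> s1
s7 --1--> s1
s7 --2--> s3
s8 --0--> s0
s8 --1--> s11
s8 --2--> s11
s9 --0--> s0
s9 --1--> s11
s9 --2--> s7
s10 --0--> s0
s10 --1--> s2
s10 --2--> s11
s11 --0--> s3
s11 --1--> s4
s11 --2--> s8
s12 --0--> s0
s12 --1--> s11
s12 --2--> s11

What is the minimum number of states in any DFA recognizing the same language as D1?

States {s2,s10} cannot be reached from the start state, so discard them.
P0 = {s0,s1,s3,s4,s5,s8,s9,s11,s12} | {s6,s7}.
Refine {s0,s1,s3,s4,s5,s8,s9,s11,s12} on symbol 0: members go to different blocks, giving {s1,s3,s4,s5,s8,s9,s11,s12} and {s0}.
On input 0, block {s1,s3,s4,s5,s8,s9,s11,s12} splits into {s3,s4,s5,s8,s9,s12} and {s1,s11}.
On input 1, block {s3,s4,s5,s8,s9,s12} splits into {s3,s4,s8,s9,s12} and {s5}.
On input 2, block {s3,s4,s8,s9,s12} splits into {s3,s4,s8,s12} and {s9}.
Refine {s1,s11} on symbol 0: members go to different blocks, giving {s1} and {s11}.
No further refinement is possible. Final partition (7 blocks): {s3,s4,s8,s12} | {s6,s7} | {s0} | {s1} | {s5} | {s9} | {s11}.

7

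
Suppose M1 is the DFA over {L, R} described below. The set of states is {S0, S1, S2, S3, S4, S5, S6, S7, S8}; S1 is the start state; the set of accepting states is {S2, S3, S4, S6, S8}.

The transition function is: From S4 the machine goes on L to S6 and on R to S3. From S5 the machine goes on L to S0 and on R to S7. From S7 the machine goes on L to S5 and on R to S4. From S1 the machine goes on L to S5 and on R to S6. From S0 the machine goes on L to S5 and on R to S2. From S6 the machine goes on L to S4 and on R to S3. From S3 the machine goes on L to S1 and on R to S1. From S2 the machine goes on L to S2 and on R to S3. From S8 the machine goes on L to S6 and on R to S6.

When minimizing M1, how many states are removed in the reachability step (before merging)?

BFS from S1 reaches {S0, S1, S2, S3, S4, S5, S6, S7}; the 1 state(s) S8 are never visited.

1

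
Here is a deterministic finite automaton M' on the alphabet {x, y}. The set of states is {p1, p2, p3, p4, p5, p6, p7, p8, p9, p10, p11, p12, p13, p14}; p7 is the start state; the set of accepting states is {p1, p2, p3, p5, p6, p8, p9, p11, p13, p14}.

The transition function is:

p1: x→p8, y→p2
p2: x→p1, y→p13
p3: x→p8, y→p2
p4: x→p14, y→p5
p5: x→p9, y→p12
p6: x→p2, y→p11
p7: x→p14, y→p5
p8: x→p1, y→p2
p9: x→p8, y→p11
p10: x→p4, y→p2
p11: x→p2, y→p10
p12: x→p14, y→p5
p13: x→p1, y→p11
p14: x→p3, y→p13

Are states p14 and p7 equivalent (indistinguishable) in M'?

No

Reachable states from the start: {p1,p2,p3,p4,p5,p7,p8,p9,p10,p11,p12,p13,p14}. Unreachable: {p6} — drop them.
P0 = {p1,p2,p3,p5,p8,p9,p11,p13,p14} | {p4,p7,p10,p12}.
Split {p1,p2,p3,p5,p8,p9,p11,p13,p14} by δ(·,y) → {p1,p2,p3,p8,p9,p13,p14} and {p5,p11}.
Refine {p1,p2,p3,p8,p9,p13,p14} on symbol y: members go to different blocks, giving {p1,p2,p3,p8,p14} and {p9,p13}.
Refine {p1,p2,p3,p8,p14} on symbol y: members go to different blocks, giving {p1,p3,p8} and {p2,p14}.
Refine {p4,p7,p10,p12} on symbol x: members go to different blocks, giving {p4,p7,p12} and {p10}.
On input x, block {p5,p11} splits into {p5} and {p11}.
No further refinement is possible. Final partition (7 blocks): {p1,p3,p8} | {p4,p7,p12} | {p5} | {p9,p13} | {p2,p14} | {p10} | {p11}.
p14 and p7 end up in different blocks, so they are distinguishable. For instance, the string 'ε' is accepted from only p14.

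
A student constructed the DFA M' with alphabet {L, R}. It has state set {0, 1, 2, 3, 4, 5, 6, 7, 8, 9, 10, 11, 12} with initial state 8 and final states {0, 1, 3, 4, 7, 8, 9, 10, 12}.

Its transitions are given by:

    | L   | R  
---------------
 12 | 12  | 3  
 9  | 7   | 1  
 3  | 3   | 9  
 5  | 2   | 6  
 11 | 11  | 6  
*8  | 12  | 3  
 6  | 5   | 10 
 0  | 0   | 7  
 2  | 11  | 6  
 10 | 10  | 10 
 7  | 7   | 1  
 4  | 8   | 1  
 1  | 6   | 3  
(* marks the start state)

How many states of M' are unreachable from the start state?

2

BFS from 8 reaches {1, 2, 3, 5, 6, 7, 8, 9, 10, 11, 12}; the 2 state(s) 0, 4 are never visited.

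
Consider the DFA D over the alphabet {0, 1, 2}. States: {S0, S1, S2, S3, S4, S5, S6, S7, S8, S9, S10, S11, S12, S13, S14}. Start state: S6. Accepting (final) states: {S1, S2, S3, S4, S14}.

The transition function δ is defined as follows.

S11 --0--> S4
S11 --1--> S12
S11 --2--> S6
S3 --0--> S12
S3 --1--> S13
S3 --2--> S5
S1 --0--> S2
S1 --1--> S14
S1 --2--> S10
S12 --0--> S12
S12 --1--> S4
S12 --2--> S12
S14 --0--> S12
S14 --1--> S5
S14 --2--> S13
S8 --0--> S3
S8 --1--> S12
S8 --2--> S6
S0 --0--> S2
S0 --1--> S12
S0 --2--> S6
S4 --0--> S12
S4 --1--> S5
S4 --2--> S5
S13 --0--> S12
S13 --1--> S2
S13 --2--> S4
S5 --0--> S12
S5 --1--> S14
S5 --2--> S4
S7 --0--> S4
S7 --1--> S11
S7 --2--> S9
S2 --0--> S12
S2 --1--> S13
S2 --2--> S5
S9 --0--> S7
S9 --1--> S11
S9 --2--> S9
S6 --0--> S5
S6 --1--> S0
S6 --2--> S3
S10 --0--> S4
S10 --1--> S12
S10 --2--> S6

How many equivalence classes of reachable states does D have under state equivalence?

5

States {S1,S7,S8,S9,S10,S11} cannot be reached from the start state, so discard them.
Initial partition by acceptance: {S2,S3,S4,S14} | {S0,S5,S6,S12,S13}.
Refine {S0,S5,S6,S12,S13} on symbol 0: members go to different blocks, giving {S5,S6,S12,S13} and {S0}.
On input 1, block {S5,S6,S12,S13} splits into {S5,S12,S13} and {S6}.
Refine {S5,S12,S13} on symbol 2: members go to different blocks, giving {S5,S13} and {S12}.
No further refinement is possible. Final partition (5 blocks): {S2,S3,S4,S14} | {S5,S13} | {S0} | {S6} | {S12}.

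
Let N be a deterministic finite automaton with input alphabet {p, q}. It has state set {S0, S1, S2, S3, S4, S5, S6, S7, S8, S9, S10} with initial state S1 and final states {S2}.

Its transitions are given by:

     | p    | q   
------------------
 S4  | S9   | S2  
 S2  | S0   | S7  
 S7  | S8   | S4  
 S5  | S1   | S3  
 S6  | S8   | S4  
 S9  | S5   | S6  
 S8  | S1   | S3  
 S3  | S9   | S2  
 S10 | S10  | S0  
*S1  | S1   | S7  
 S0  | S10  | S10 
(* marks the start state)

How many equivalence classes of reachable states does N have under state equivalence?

7

Initial partition by acceptance: {S2} | {S0,S1,S3,S4,S5,S6,S7,S8,S9,S10}.
Refine {S0,S1,S3,S4,S5,S6,S7,S8,S9,S10} on symbol q: members go to different blocks, giving {S0,S1,S5,S6,S7,S8,S9,S10} and {S3,S4}.
On input q, block {S0,S1,S5,S6,S7,S8,S9,S10} splits into {S0,S1,S9,S10} and {S5,S6,S7,S8}.
Split {S0,S1,S9,S10} by δ(·,p) → {S0,S1,S10} and {S9}.
Split {S0,S1,S10} by δ(·,q) → {S0,S10} and {S1}.
Split {S5,S6,S7,S8} by δ(·,p) → {S5,S8} and {S6,S7}.
The partition is now stable with 7 blocks: {S2} | {S0,S10} | {S3,S4} | {S5,S8} | {S9} | {S1} | {S6,S7}.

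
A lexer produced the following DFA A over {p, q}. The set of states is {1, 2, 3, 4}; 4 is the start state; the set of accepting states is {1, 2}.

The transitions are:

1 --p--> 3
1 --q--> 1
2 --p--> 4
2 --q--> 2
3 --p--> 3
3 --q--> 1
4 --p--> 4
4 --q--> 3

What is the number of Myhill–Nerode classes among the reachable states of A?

3

States {2} cannot be reached from the start state, so discard them.
Initial partition by acceptance: {1} | {3,4}.
Split {3,4} by δ(·,q) → {3} and {4}.
No further refinement is possible. Final partition (3 blocks): {1} | {3} | {4}.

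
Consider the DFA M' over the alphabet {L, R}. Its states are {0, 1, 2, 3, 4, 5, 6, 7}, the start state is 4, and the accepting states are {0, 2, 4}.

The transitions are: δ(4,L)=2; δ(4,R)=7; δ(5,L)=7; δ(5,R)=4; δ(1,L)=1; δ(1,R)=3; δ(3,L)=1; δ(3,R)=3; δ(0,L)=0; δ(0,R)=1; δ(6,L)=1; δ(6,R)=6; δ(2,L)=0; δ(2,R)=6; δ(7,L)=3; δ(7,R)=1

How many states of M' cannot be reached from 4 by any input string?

BFS from 4 reaches {0, 1, 2, 3, 4, 6, 7}; the 1 state(s) 5 are never visited.

1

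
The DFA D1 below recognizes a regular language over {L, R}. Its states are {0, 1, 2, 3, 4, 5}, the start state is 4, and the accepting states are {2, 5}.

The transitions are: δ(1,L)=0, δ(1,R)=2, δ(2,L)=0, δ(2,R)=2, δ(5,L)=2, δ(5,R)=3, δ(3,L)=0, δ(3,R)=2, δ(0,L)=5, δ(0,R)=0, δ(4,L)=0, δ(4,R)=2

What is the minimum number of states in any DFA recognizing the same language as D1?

4

First remove the unreachable states {1}; 5 states remain.
P0 = {2,5} | {0,3,4}.
Split {2,5} by δ(·,L) → {2} and {5}.
Refine {0,3,4} on symbol L: members go to different blocks, giving {3,4} and {0}.
No further refinement is possible. Final partition (4 blocks): {2} | {3,4} | {5} | {0}.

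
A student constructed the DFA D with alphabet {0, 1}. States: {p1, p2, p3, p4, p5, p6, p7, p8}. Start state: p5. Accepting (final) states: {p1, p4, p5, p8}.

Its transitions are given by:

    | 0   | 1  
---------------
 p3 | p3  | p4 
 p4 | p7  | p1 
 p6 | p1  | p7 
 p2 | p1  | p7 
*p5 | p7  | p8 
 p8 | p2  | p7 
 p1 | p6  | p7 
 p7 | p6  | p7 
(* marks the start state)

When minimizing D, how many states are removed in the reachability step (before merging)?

2

Starting at p5 and following transitions, the reachable set is {p1, p2, p5, p6, p7, p8}. That leaves p3, p4 unreachable — 2 in total.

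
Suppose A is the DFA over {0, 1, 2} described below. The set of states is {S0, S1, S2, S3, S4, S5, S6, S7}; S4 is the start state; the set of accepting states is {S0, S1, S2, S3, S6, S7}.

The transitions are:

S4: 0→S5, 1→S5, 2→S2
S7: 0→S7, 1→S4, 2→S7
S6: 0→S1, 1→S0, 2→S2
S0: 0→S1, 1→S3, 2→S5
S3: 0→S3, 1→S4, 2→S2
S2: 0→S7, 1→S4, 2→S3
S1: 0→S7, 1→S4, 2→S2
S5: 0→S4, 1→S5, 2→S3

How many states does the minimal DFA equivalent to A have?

2

Reachable states from the start: {S2,S3,S4,S5,S7}. Unreachable: {S0,S1,S6} — drop them.
Start with accepting vs non-accepting: {S2,S3,S7} | {S4,S5}.
The partition is now stable with 2 blocks: {S2,S3,S7} | {S4,S5}.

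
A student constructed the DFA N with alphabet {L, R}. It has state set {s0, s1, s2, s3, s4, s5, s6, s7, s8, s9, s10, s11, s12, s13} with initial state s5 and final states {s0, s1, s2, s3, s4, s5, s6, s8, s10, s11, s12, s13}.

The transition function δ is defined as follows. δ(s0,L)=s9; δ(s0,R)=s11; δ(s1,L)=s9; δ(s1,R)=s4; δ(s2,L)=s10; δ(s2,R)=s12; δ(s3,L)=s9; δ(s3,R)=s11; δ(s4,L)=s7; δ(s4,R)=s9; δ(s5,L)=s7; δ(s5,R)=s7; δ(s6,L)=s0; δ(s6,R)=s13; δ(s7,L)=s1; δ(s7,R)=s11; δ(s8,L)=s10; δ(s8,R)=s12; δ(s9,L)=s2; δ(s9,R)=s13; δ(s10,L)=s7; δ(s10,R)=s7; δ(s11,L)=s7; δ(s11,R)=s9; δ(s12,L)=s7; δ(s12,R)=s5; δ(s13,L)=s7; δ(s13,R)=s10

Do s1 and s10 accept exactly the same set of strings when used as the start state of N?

No

Reachable states from the start: {s1,s2,s4,s5,s7,s9,s10,s11,s12,s13}. Unreachable: {s0,s3,s6,s8} — drop them.
Start with accepting vs non-accepting: {s1,s2,s4,s5,s10,s11,s12,s13} | {s7,s9}.
Split {s1,s2,s4,s5,s10,s11,s12,s13} by δ(·,L) → {s1,s4,s5,s10,s11,s12,s13} and {s2}.
Refine {s1,s4,s5,s10,s11,s12,s13} on symbol R: members go to different blocks, giving {s4,s5,s10,s11} and {s1,s12,s13}.
On input L, block {s7,s9} splits into {s7} and {s9}.
On input R, block {s4,s5,s10,s11} splits into {s4,s11} and {s5,s10}.
Split {s1,s12,s13} by δ(·,L) → {s12,s13} and {s1}.
The partition is now stable with 7 blocks: {s4,s11} | {s7} | {s2} | {s12,s13} | {s9} | {s5,s10} | {s1}.
s1 and s10 end up in different blocks, so they are distinguishable. For instance, the string 'R' is accepted from only s1.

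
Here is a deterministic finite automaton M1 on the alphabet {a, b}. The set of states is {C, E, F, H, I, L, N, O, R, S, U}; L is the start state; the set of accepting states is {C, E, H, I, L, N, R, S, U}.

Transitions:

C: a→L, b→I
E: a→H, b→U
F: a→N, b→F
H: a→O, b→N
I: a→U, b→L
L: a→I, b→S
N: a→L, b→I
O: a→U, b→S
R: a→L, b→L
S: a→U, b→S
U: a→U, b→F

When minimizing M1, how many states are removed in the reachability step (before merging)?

No path from L leads to C, E, H, O, R; the other 6 states are all reachable.

5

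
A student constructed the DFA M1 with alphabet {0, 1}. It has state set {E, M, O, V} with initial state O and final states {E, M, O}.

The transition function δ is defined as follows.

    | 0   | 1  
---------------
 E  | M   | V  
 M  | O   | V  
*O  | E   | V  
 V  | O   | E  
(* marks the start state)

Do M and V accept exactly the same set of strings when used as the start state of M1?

No

Every state is reachable, so we keep all 4.
P0 = {E,M,O} | {V}.
The partition is now stable with 2 blocks: {E,M,O} | {V}.
M and V end up in different blocks, so they are distinguishable. For instance, the string 'ε' is accepted from only M.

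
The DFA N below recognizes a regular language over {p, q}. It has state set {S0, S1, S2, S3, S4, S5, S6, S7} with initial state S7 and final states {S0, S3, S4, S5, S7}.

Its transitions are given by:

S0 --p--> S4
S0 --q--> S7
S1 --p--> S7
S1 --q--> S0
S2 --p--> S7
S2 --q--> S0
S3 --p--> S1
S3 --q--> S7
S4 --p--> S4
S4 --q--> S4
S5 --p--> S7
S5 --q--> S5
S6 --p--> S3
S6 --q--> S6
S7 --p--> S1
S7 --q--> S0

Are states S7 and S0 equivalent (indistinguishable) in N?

No

First remove the unreachable states {S2,S3,S5,S6}; 4 states remain.
Initial partition by acceptance: {S0,S4,S7} | {S1}.
Split {S0,S4,S7} by δ(·,p) → {S0,S4} and {S7}.
Split {S0,S4} by δ(·,q) → {S0} and {S4}.
No further refinement is possible. Final partition (4 blocks): {S0} | {S1} | {S7} | {S4}.
S7 and S0 end up in different blocks, so they are distinguishable. For instance, the string 'p' is accepted from only S0.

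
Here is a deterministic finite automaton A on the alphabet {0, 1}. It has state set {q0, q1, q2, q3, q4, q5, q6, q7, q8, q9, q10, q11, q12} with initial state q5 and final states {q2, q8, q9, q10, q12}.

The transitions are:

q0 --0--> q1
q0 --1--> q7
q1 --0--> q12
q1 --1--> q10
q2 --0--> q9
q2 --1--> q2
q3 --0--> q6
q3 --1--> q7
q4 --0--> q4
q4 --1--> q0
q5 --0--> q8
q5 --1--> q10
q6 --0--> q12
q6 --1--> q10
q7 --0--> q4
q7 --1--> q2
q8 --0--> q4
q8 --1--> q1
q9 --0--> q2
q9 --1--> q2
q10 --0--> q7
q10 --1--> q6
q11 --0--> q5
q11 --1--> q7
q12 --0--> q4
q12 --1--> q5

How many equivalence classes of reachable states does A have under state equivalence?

Reachable states from the start: {q0,q1,q2,q4,q5,q6,q7,q8,q9,q10,q12}. Unreachable: {q3,q11} — drop them.
P0 = {q2,q8,q9,q10,q12} | {q0,q1,q4,q5,q6,q7}.
Refine {q2,q8,q9,q10,q12} on symbol 0: members go to different blocks, giving {q8,q10,q12} and {q2,q9}.
Refine {q0,q1,q4,q5,q6,q7} on symbol 0: members go to different blocks, giving {q0,q4,q7} and {q1,q5,q6}.
Split {q0,q4,q7} by δ(·,0) → {q4,q7} and {q0}.
Refine {q4,q7} on symbol 1: members go to different blocks, giving {q4} and {q7}.
On input 0, block {q8,q10,q12} splits into {q8,q12} and {q10}.
No further refinement is possible. Final partition (7 blocks): {q8,q12} | {q4} | {q2,q9} | {q1,q5,q6} | {q0} | {q7} | {q10}.

7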